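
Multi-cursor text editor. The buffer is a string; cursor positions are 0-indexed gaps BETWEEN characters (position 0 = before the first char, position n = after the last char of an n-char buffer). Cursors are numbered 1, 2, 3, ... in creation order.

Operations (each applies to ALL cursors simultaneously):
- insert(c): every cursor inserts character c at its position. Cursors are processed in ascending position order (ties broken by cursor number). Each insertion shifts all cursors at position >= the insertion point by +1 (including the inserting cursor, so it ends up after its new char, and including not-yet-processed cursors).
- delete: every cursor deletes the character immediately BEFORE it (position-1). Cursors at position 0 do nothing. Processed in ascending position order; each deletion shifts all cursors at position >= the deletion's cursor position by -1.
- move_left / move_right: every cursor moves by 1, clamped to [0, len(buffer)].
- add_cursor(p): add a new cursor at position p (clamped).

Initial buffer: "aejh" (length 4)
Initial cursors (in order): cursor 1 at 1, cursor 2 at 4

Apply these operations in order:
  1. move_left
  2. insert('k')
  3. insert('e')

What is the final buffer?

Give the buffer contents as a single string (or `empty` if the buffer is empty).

Answer: keaejkeh

Derivation:
After op 1 (move_left): buffer="aejh" (len 4), cursors c1@0 c2@3, authorship ....
After op 2 (insert('k')): buffer="kaejkh" (len 6), cursors c1@1 c2@5, authorship 1...2.
After op 3 (insert('e')): buffer="keaejkeh" (len 8), cursors c1@2 c2@7, authorship 11...22.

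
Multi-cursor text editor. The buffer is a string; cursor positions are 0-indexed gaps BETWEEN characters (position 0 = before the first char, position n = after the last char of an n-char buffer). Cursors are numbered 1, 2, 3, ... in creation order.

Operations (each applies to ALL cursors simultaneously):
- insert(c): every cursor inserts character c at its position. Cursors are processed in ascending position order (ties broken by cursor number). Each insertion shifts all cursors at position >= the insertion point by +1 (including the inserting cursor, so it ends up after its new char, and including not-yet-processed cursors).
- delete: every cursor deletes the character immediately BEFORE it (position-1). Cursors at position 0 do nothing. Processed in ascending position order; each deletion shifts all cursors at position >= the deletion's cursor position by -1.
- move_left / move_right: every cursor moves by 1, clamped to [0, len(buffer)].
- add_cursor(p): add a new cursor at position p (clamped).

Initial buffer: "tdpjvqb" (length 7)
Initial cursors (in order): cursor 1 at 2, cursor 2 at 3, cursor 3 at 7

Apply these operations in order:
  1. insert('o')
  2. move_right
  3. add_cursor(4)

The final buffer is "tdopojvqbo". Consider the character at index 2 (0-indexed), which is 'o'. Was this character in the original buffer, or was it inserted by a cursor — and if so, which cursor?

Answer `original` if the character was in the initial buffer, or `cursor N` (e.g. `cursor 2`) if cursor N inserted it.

Answer: cursor 1

Derivation:
After op 1 (insert('o')): buffer="tdopojvqbo" (len 10), cursors c1@3 c2@5 c3@10, authorship ..1.2....3
After op 2 (move_right): buffer="tdopojvqbo" (len 10), cursors c1@4 c2@6 c3@10, authorship ..1.2....3
After op 3 (add_cursor(4)): buffer="tdopojvqbo" (len 10), cursors c1@4 c4@4 c2@6 c3@10, authorship ..1.2....3
Authorship (.=original, N=cursor N): . . 1 . 2 . . . . 3
Index 2: author = 1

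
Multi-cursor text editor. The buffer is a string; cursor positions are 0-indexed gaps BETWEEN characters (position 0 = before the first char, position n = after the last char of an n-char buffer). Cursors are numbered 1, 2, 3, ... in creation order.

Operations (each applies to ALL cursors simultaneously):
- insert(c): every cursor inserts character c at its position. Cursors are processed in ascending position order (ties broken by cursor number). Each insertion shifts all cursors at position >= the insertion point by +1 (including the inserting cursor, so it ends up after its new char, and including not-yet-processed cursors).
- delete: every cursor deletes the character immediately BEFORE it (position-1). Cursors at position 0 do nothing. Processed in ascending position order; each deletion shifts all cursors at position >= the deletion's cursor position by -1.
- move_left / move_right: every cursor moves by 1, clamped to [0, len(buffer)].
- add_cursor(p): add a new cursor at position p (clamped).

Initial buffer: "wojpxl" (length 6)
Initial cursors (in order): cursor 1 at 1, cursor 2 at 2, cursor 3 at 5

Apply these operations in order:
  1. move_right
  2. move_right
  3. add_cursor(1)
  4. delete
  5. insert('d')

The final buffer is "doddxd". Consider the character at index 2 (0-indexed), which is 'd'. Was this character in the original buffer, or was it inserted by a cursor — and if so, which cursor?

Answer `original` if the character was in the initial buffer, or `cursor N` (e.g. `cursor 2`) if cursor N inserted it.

Answer: cursor 1

Derivation:
After op 1 (move_right): buffer="wojpxl" (len 6), cursors c1@2 c2@3 c3@6, authorship ......
After op 2 (move_right): buffer="wojpxl" (len 6), cursors c1@3 c2@4 c3@6, authorship ......
After op 3 (add_cursor(1)): buffer="wojpxl" (len 6), cursors c4@1 c1@3 c2@4 c3@6, authorship ......
After op 4 (delete): buffer="ox" (len 2), cursors c4@0 c1@1 c2@1 c3@2, authorship ..
After op 5 (insert('d')): buffer="doddxd" (len 6), cursors c4@1 c1@4 c2@4 c3@6, authorship 4.12.3
Authorship (.=original, N=cursor N): 4 . 1 2 . 3
Index 2: author = 1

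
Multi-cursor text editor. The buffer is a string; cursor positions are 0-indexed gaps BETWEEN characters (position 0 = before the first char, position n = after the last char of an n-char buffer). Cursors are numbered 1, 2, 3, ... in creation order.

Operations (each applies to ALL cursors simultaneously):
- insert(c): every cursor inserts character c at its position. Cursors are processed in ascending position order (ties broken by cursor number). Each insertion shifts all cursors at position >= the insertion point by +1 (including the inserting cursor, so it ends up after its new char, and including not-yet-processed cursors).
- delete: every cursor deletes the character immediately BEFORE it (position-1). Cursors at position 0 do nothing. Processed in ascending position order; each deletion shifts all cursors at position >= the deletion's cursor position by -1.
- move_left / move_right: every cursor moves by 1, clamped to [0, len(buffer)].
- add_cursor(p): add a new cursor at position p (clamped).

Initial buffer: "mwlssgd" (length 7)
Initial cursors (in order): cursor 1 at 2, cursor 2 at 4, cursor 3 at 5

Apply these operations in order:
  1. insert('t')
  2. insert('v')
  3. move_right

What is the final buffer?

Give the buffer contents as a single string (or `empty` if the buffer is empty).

Answer: mwtvlstvstvgd

Derivation:
After op 1 (insert('t')): buffer="mwtlststgd" (len 10), cursors c1@3 c2@6 c3@8, authorship ..1..2.3..
After op 2 (insert('v')): buffer="mwtvlstvstvgd" (len 13), cursors c1@4 c2@8 c3@11, authorship ..11..22.33..
After op 3 (move_right): buffer="mwtvlstvstvgd" (len 13), cursors c1@5 c2@9 c3@12, authorship ..11..22.33..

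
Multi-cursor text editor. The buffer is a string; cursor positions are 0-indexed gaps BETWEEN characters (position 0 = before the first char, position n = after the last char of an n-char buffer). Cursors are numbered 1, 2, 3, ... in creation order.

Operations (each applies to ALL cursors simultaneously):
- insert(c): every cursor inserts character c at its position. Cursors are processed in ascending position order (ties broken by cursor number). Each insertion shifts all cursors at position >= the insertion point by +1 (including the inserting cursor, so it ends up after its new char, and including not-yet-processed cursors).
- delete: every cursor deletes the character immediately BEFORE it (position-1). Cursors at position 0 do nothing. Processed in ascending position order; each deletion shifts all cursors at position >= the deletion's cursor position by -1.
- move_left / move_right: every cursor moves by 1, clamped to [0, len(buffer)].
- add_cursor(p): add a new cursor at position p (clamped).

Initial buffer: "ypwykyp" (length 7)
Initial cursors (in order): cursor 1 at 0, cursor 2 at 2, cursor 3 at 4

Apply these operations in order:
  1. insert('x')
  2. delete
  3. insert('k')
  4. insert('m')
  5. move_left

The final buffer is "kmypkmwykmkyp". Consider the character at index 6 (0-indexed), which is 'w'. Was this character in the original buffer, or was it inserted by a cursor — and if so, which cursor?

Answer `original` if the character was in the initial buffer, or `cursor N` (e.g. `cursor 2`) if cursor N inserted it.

After op 1 (insert('x')): buffer="xypxwyxkyp" (len 10), cursors c1@1 c2@4 c3@7, authorship 1..2..3...
After op 2 (delete): buffer="ypwykyp" (len 7), cursors c1@0 c2@2 c3@4, authorship .......
After op 3 (insert('k')): buffer="kypkwykkyp" (len 10), cursors c1@1 c2@4 c3@7, authorship 1..2..3...
After op 4 (insert('m')): buffer="kmypkmwykmkyp" (len 13), cursors c1@2 c2@6 c3@10, authorship 11..22..33...
After op 5 (move_left): buffer="kmypkmwykmkyp" (len 13), cursors c1@1 c2@5 c3@9, authorship 11..22..33...
Authorship (.=original, N=cursor N): 1 1 . . 2 2 . . 3 3 . . .
Index 6: author = original

Answer: original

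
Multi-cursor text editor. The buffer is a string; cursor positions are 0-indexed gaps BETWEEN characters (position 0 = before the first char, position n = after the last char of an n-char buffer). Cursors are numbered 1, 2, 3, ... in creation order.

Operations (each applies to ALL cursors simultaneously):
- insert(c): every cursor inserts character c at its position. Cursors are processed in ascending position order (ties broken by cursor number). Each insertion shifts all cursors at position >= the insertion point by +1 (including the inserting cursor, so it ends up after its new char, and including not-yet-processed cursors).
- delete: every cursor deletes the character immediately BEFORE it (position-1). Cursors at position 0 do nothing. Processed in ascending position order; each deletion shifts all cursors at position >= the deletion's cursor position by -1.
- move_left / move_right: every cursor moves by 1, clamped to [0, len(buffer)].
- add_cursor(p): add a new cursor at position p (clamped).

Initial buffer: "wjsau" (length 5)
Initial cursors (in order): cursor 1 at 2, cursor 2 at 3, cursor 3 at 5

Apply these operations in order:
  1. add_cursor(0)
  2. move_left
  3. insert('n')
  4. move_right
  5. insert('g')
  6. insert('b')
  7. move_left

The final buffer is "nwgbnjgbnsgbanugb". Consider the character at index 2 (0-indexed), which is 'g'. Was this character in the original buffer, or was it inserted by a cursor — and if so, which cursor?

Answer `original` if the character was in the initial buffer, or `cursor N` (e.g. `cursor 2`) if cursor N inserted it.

Answer: cursor 4

Derivation:
After op 1 (add_cursor(0)): buffer="wjsau" (len 5), cursors c4@0 c1@2 c2@3 c3@5, authorship .....
After op 2 (move_left): buffer="wjsau" (len 5), cursors c4@0 c1@1 c2@2 c3@4, authorship .....
After op 3 (insert('n')): buffer="nwnjnsanu" (len 9), cursors c4@1 c1@3 c2@5 c3@8, authorship 4.1.2..3.
After op 4 (move_right): buffer="nwnjnsanu" (len 9), cursors c4@2 c1@4 c2@6 c3@9, authorship 4.1.2..3.
After op 5 (insert('g')): buffer="nwgnjgnsganug" (len 13), cursors c4@3 c1@6 c2@9 c3@13, authorship 4.41.12.2.3.3
After op 6 (insert('b')): buffer="nwgbnjgbnsgbanugb" (len 17), cursors c4@4 c1@8 c2@12 c3@17, authorship 4.441.112.22.3.33
After op 7 (move_left): buffer="nwgbnjgbnsgbanugb" (len 17), cursors c4@3 c1@7 c2@11 c3@16, authorship 4.441.112.22.3.33
Authorship (.=original, N=cursor N): 4 . 4 4 1 . 1 1 2 . 2 2 . 3 . 3 3
Index 2: author = 4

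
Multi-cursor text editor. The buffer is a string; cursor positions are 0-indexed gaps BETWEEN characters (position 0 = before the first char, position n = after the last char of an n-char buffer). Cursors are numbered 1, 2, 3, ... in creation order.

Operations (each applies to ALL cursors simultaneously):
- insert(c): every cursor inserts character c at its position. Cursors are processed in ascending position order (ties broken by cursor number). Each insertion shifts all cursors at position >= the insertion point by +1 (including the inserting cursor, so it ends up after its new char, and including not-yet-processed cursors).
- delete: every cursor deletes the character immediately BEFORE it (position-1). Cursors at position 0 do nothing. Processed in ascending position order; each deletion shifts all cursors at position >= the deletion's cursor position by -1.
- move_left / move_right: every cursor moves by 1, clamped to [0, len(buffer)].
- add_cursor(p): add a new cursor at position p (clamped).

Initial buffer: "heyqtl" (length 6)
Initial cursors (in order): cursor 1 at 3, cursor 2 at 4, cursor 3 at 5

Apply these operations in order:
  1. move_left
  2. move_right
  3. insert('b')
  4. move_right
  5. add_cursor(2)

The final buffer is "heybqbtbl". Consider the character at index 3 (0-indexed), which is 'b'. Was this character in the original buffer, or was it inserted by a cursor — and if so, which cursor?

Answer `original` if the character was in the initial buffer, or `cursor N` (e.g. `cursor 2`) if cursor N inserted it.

After op 1 (move_left): buffer="heyqtl" (len 6), cursors c1@2 c2@3 c3@4, authorship ......
After op 2 (move_right): buffer="heyqtl" (len 6), cursors c1@3 c2@4 c3@5, authorship ......
After op 3 (insert('b')): buffer="heybqbtbl" (len 9), cursors c1@4 c2@6 c3@8, authorship ...1.2.3.
After op 4 (move_right): buffer="heybqbtbl" (len 9), cursors c1@5 c2@7 c3@9, authorship ...1.2.3.
After op 5 (add_cursor(2)): buffer="heybqbtbl" (len 9), cursors c4@2 c1@5 c2@7 c3@9, authorship ...1.2.3.
Authorship (.=original, N=cursor N): . . . 1 . 2 . 3 .
Index 3: author = 1

Answer: cursor 1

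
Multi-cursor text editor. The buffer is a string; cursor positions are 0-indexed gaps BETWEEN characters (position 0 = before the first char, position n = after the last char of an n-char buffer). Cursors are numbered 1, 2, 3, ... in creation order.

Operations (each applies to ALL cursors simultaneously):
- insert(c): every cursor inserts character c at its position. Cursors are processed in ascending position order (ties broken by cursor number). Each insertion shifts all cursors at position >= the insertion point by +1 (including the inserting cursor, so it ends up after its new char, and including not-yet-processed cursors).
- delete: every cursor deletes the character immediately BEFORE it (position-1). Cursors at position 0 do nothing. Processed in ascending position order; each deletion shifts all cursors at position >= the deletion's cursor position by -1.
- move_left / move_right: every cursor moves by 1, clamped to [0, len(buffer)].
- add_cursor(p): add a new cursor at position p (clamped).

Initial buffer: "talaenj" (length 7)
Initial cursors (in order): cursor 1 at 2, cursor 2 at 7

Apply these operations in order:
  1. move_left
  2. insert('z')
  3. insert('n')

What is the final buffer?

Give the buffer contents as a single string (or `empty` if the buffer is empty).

After op 1 (move_left): buffer="talaenj" (len 7), cursors c1@1 c2@6, authorship .......
After op 2 (insert('z')): buffer="tzalaenzj" (len 9), cursors c1@2 c2@8, authorship .1.....2.
After op 3 (insert('n')): buffer="tznalaenznj" (len 11), cursors c1@3 c2@10, authorship .11.....22.

Answer: tznalaenznj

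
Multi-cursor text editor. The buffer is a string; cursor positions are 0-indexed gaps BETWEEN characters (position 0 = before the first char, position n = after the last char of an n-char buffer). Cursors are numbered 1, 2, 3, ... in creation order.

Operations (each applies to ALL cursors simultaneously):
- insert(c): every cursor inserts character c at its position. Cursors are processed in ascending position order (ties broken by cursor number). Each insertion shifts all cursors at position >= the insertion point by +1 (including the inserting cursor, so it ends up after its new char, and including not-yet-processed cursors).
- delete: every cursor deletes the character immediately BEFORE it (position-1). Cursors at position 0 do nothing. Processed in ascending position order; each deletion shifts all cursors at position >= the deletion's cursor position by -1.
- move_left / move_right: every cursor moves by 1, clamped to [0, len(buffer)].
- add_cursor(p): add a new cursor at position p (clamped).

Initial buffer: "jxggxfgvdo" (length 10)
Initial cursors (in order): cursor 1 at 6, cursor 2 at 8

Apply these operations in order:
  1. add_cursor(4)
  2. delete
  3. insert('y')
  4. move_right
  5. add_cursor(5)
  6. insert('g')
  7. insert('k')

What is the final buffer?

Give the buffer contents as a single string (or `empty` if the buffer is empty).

Answer: jxgyxggkkyggkydgko

Derivation:
After op 1 (add_cursor(4)): buffer="jxggxfgvdo" (len 10), cursors c3@4 c1@6 c2@8, authorship ..........
After op 2 (delete): buffer="jxgxgdo" (len 7), cursors c3@3 c1@4 c2@5, authorship .......
After op 3 (insert('y')): buffer="jxgyxygydo" (len 10), cursors c3@4 c1@6 c2@8, authorship ...3.1.2..
After op 4 (move_right): buffer="jxgyxygydo" (len 10), cursors c3@5 c1@7 c2@9, authorship ...3.1.2..
After op 5 (add_cursor(5)): buffer="jxgyxygydo" (len 10), cursors c3@5 c4@5 c1@7 c2@9, authorship ...3.1.2..
After op 6 (insert('g')): buffer="jxgyxggyggydgo" (len 14), cursors c3@7 c4@7 c1@10 c2@13, authorship ...3.341.12.2.
After op 7 (insert('k')): buffer="jxgyxggkkyggkydgko" (len 18), cursors c3@9 c4@9 c1@13 c2@17, authorship ...3.34341.112.22.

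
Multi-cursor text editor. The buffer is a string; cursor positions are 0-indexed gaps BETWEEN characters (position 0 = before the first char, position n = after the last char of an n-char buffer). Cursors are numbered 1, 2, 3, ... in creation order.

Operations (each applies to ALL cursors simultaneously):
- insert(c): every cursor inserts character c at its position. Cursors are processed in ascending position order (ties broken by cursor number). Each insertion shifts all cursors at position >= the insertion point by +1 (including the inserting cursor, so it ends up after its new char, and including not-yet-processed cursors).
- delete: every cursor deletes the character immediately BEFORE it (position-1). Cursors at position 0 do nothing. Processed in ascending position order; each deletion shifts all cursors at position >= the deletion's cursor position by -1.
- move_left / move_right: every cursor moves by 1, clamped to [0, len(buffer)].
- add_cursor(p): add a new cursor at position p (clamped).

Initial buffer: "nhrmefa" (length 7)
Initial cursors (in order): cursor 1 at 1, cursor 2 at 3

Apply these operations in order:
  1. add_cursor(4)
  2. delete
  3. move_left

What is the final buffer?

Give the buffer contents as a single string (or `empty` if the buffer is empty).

After op 1 (add_cursor(4)): buffer="nhrmefa" (len 7), cursors c1@1 c2@3 c3@4, authorship .......
After op 2 (delete): buffer="hefa" (len 4), cursors c1@0 c2@1 c3@1, authorship ....
After op 3 (move_left): buffer="hefa" (len 4), cursors c1@0 c2@0 c3@0, authorship ....

Answer: hefa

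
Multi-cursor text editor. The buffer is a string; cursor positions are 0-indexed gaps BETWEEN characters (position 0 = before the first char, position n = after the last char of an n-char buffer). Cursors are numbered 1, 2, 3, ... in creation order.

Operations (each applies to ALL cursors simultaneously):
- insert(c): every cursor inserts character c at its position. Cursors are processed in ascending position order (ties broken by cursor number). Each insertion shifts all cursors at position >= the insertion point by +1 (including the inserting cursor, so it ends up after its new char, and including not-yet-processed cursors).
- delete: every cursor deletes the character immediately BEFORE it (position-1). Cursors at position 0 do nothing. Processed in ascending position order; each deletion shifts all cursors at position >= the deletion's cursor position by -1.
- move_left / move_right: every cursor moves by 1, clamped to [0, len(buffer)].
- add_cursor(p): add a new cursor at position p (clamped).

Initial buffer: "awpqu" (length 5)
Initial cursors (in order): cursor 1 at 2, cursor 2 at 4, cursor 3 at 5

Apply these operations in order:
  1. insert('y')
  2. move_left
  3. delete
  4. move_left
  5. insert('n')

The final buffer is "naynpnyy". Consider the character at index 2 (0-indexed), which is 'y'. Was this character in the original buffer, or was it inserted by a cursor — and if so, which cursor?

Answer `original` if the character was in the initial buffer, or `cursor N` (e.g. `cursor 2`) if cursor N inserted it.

After op 1 (insert('y')): buffer="awypqyuy" (len 8), cursors c1@3 c2@6 c3@8, authorship ..1..2.3
After op 2 (move_left): buffer="awypqyuy" (len 8), cursors c1@2 c2@5 c3@7, authorship ..1..2.3
After op 3 (delete): buffer="aypyy" (len 5), cursors c1@1 c2@3 c3@4, authorship .1.23
After op 4 (move_left): buffer="aypyy" (len 5), cursors c1@0 c2@2 c3@3, authorship .1.23
After op 5 (insert('n')): buffer="naynpnyy" (len 8), cursors c1@1 c2@4 c3@6, authorship 1.12.323
Authorship (.=original, N=cursor N): 1 . 1 2 . 3 2 3
Index 2: author = 1

Answer: cursor 1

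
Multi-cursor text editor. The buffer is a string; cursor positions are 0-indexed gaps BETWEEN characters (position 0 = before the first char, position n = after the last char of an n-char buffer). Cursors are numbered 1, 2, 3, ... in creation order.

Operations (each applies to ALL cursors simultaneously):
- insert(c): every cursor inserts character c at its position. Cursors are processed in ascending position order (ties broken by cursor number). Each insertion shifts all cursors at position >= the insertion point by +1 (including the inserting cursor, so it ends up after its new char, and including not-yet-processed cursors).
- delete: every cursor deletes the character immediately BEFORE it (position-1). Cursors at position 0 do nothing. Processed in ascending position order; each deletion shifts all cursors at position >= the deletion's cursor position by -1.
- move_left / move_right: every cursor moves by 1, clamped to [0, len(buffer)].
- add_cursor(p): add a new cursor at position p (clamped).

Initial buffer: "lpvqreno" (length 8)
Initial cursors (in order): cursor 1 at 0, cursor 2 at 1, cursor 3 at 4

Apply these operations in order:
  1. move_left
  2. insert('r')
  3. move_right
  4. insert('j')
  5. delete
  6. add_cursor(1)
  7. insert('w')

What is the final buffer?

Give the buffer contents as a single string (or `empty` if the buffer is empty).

Answer: rwrlwwpvrqwreno

Derivation:
After op 1 (move_left): buffer="lpvqreno" (len 8), cursors c1@0 c2@0 c3@3, authorship ........
After op 2 (insert('r')): buffer="rrlpvrqreno" (len 11), cursors c1@2 c2@2 c3@6, authorship 12...3.....
After op 3 (move_right): buffer="rrlpvrqreno" (len 11), cursors c1@3 c2@3 c3@7, authorship 12...3.....
After op 4 (insert('j')): buffer="rrljjpvrqjreno" (len 14), cursors c1@5 c2@5 c3@10, authorship 12.12..3.3....
After op 5 (delete): buffer="rrlpvrqreno" (len 11), cursors c1@3 c2@3 c3@7, authorship 12...3.....
After op 6 (add_cursor(1)): buffer="rrlpvrqreno" (len 11), cursors c4@1 c1@3 c2@3 c3@7, authorship 12...3.....
After op 7 (insert('w')): buffer="rwrlwwpvrqwreno" (len 15), cursors c4@2 c1@6 c2@6 c3@11, authorship 142.12..3.3....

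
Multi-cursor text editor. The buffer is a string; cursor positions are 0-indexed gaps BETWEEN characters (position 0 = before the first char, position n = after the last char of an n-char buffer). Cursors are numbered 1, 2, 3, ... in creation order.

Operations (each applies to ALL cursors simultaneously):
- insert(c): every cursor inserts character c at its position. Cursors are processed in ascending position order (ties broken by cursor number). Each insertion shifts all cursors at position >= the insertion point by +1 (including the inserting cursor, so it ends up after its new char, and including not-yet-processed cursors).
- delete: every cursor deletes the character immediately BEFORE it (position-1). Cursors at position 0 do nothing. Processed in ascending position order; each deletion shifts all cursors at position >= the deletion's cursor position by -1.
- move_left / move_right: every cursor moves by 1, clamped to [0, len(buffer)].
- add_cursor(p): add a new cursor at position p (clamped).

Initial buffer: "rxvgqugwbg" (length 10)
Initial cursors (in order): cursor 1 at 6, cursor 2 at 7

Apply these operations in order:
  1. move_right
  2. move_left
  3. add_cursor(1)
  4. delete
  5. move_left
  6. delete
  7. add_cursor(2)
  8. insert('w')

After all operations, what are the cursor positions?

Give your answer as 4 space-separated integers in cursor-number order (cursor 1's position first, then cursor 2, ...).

After op 1 (move_right): buffer="rxvgqugwbg" (len 10), cursors c1@7 c2@8, authorship ..........
After op 2 (move_left): buffer="rxvgqugwbg" (len 10), cursors c1@6 c2@7, authorship ..........
After op 3 (add_cursor(1)): buffer="rxvgqugwbg" (len 10), cursors c3@1 c1@6 c2@7, authorship ..........
After op 4 (delete): buffer="xvgqwbg" (len 7), cursors c3@0 c1@4 c2@4, authorship .......
After op 5 (move_left): buffer="xvgqwbg" (len 7), cursors c3@0 c1@3 c2@3, authorship .......
After op 6 (delete): buffer="xqwbg" (len 5), cursors c3@0 c1@1 c2@1, authorship .....
After op 7 (add_cursor(2)): buffer="xqwbg" (len 5), cursors c3@0 c1@1 c2@1 c4@2, authorship .....
After op 8 (insert('w')): buffer="wxwwqwwbg" (len 9), cursors c3@1 c1@4 c2@4 c4@6, authorship 3.12.4...

Answer: 4 4 1 6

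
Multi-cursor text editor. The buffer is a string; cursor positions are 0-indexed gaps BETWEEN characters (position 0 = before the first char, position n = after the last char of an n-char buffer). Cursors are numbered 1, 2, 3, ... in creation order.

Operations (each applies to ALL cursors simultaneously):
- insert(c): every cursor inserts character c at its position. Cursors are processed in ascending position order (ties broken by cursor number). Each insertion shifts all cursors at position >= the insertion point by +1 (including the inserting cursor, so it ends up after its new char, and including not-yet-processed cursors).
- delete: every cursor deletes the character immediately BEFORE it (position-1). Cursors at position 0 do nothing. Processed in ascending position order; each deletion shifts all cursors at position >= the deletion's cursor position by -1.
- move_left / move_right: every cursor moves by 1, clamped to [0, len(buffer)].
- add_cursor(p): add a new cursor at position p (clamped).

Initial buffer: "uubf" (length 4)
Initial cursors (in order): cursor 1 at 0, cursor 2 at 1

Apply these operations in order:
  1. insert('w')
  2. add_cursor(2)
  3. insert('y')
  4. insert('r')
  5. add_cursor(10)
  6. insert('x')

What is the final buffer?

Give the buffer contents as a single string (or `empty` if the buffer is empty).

After op 1 (insert('w')): buffer="wuwubf" (len 6), cursors c1@1 c2@3, authorship 1.2...
After op 2 (add_cursor(2)): buffer="wuwubf" (len 6), cursors c1@1 c3@2 c2@3, authorship 1.2...
After op 3 (insert('y')): buffer="wyuywyubf" (len 9), cursors c1@2 c3@4 c2@6, authorship 11.322...
After op 4 (insert('r')): buffer="wyruyrwyrubf" (len 12), cursors c1@3 c3@6 c2@9, authorship 111.33222...
After op 5 (add_cursor(10)): buffer="wyruyrwyrubf" (len 12), cursors c1@3 c3@6 c2@9 c4@10, authorship 111.33222...
After op 6 (insert('x')): buffer="wyrxuyrxwyrxuxbf" (len 16), cursors c1@4 c3@8 c2@12 c4@14, authorship 1111.3332222.4..

Answer: wyrxuyrxwyrxuxbf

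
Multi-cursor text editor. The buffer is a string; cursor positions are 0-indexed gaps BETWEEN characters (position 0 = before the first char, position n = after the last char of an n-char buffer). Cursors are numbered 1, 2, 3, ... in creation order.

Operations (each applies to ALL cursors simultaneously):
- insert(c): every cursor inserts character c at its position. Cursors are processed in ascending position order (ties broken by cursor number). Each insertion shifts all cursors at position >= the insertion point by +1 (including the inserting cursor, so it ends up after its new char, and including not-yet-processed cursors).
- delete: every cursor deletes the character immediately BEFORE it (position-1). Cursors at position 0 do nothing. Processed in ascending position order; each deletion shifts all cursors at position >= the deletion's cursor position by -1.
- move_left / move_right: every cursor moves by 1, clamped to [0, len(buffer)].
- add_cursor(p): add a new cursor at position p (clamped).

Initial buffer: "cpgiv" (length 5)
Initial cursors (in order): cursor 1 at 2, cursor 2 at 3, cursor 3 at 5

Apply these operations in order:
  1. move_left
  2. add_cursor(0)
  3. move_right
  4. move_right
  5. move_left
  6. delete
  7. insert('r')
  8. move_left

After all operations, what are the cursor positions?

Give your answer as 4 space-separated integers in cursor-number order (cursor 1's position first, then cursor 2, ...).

After op 1 (move_left): buffer="cpgiv" (len 5), cursors c1@1 c2@2 c3@4, authorship .....
After op 2 (add_cursor(0)): buffer="cpgiv" (len 5), cursors c4@0 c1@1 c2@2 c3@4, authorship .....
After op 3 (move_right): buffer="cpgiv" (len 5), cursors c4@1 c1@2 c2@3 c3@5, authorship .....
After op 4 (move_right): buffer="cpgiv" (len 5), cursors c4@2 c1@3 c2@4 c3@5, authorship .....
After op 5 (move_left): buffer="cpgiv" (len 5), cursors c4@1 c1@2 c2@3 c3@4, authorship .....
After op 6 (delete): buffer="v" (len 1), cursors c1@0 c2@0 c3@0 c4@0, authorship .
After op 7 (insert('r')): buffer="rrrrv" (len 5), cursors c1@4 c2@4 c3@4 c4@4, authorship 1234.
After op 8 (move_left): buffer="rrrrv" (len 5), cursors c1@3 c2@3 c3@3 c4@3, authorship 1234.

Answer: 3 3 3 3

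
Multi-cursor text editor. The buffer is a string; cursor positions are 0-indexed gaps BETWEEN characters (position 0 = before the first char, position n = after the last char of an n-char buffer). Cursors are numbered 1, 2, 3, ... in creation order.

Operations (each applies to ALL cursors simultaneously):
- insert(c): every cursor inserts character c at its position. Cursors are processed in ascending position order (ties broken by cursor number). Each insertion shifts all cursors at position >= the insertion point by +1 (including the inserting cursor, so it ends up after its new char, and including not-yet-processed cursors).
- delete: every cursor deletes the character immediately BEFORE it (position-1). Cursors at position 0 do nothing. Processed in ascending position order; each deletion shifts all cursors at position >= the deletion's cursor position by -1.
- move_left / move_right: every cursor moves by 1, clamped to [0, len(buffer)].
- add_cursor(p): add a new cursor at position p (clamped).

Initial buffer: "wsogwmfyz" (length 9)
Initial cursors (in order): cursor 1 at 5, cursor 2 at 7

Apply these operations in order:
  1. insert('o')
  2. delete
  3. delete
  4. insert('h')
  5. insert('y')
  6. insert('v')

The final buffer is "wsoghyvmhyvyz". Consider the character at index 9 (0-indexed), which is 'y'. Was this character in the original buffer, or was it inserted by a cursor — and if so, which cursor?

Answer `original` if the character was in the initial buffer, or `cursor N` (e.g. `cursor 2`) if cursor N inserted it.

After op 1 (insert('o')): buffer="wsogwomfoyz" (len 11), cursors c1@6 c2@9, authorship .....1..2..
After op 2 (delete): buffer="wsogwmfyz" (len 9), cursors c1@5 c2@7, authorship .........
After op 3 (delete): buffer="wsogmyz" (len 7), cursors c1@4 c2@5, authorship .......
After op 4 (insert('h')): buffer="wsoghmhyz" (len 9), cursors c1@5 c2@7, authorship ....1.2..
After op 5 (insert('y')): buffer="wsoghymhyyz" (len 11), cursors c1@6 c2@9, authorship ....11.22..
After op 6 (insert('v')): buffer="wsoghyvmhyvyz" (len 13), cursors c1@7 c2@11, authorship ....111.222..
Authorship (.=original, N=cursor N): . . . . 1 1 1 . 2 2 2 . .
Index 9: author = 2

Answer: cursor 2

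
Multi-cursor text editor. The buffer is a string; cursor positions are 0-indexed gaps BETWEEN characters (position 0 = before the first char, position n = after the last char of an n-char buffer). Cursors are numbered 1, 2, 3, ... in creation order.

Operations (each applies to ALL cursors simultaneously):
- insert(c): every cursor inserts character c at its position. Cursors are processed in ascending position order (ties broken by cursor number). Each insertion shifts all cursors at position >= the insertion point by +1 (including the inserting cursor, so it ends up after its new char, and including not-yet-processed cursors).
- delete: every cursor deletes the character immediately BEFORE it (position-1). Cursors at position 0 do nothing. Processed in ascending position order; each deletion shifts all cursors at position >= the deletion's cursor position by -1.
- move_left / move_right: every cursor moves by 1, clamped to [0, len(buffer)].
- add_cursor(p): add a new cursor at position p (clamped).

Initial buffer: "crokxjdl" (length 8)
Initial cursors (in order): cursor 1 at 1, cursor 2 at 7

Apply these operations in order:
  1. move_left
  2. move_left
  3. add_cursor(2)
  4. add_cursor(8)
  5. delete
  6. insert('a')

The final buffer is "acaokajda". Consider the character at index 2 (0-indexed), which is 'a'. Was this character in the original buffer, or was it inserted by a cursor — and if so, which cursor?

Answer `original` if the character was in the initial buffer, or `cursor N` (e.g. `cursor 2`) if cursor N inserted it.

After op 1 (move_left): buffer="crokxjdl" (len 8), cursors c1@0 c2@6, authorship ........
After op 2 (move_left): buffer="crokxjdl" (len 8), cursors c1@0 c2@5, authorship ........
After op 3 (add_cursor(2)): buffer="crokxjdl" (len 8), cursors c1@0 c3@2 c2@5, authorship ........
After op 4 (add_cursor(8)): buffer="crokxjdl" (len 8), cursors c1@0 c3@2 c2@5 c4@8, authorship ........
After op 5 (delete): buffer="cokjd" (len 5), cursors c1@0 c3@1 c2@3 c4@5, authorship .....
After op 6 (insert('a')): buffer="acaokajda" (len 9), cursors c1@1 c3@3 c2@6 c4@9, authorship 1.3..2..4
Authorship (.=original, N=cursor N): 1 . 3 . . 2 . . 4
Index 2: author = 3

Answer: cursor 3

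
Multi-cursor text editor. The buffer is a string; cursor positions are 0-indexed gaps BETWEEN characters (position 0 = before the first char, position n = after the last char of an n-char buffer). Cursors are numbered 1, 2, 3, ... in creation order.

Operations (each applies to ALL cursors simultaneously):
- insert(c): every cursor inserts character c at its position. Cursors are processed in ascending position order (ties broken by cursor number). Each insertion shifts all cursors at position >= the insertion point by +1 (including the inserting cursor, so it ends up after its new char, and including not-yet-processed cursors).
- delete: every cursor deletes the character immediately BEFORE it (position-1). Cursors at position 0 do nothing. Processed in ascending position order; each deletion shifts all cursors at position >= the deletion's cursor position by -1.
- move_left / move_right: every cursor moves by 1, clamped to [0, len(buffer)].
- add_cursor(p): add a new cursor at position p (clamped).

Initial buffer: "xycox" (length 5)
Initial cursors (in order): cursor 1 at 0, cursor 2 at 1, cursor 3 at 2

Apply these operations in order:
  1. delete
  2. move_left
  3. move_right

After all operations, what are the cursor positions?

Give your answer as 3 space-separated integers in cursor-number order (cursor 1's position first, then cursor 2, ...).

After op 1 (delete): buffer="cox" (len 3), cursors c1@0 c2@0 c3@0, authorship ...
After op 2 (move_left): buffer="cox" (len 3), cursors c1@0 c2@0 c3@0, authorship ...
After op 3 (move_right): buffer="cox" (len 3), cursors c1@1 c2@1 c3@1, authorship ...

Answer: 1 1 1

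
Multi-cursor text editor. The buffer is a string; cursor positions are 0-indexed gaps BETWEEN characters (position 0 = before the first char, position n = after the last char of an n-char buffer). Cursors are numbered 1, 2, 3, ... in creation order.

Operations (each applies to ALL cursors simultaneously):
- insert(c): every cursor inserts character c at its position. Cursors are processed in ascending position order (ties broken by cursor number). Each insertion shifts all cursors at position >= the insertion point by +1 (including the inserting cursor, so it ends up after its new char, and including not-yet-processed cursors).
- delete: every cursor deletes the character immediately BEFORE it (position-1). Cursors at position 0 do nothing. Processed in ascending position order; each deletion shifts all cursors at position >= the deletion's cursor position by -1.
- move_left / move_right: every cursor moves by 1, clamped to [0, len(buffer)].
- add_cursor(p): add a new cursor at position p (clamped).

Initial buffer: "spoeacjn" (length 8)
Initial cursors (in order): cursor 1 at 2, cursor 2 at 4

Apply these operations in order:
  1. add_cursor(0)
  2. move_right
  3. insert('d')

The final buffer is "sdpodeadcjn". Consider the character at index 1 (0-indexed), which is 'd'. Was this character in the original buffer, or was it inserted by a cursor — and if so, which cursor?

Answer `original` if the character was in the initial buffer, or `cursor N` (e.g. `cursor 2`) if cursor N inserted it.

After op 1 (add_cursor(0)): buffer="spoeacjn" (len 8), cursors c3@0 c1@2 c2@4, authorship ........
After op 2 (move_right): buffer="spoeacjn" (len 8), cursors c3@1 c1@3 c2@5, authorship ........
After op 3 (insert('d')): buffer="sdpodeadcjn" (len 11), cursors c3@2 c1@5 c2@8, authorship .3..1..2...
Authorship (.=original, N=cursor N): . 3 . . 1 . . 2 . . .
Index 1: author = 3

Answer: cursor 3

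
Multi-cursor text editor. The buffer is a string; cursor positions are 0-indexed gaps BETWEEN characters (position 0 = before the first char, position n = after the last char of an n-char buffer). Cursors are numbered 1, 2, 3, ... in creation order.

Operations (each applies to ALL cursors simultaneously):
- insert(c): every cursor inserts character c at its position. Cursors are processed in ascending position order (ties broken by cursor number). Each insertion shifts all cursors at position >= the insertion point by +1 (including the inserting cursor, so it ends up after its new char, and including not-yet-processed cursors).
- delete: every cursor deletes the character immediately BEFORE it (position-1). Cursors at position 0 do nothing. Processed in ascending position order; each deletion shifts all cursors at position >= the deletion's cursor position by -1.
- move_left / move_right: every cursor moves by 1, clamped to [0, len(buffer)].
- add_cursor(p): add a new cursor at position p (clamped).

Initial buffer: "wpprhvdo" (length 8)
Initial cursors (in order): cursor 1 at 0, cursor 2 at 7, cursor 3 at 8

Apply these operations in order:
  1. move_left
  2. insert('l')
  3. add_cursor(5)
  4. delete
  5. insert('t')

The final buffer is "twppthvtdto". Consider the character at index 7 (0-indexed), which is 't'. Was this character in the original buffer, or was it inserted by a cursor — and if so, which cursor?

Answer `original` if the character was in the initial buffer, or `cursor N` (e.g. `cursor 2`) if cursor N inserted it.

After op 1 (move_left): buffer="wpprhvdo" (len 8), cursors c1@0 c2@6 c3@7, authorship ........
After op 2 (insert('l')): buffer="lwpprhvldlo" (len 11), cursors c1@1 c2@8 c3@10, authorship 1......2.3.
After op 3 (add_cursor(5)): buffer="lwpprhvldlo" (len 11), cursors c1@1 c4@5 c2@8 c3@10, authorship 1......2.3.
After op 4 (delete): buffer="wpphvdo" (len 7), cursors c1@0 c4@3 c2@5 c3@6, authorship .......
After op 5 (insert('t')): buffer="twppthvtdto" (len 11), cursors c1@1 c4@5 c2@8 c3@10, authorship 1...4..2.3.
Authorship (.=original, N=cursor N): 1 . . . 4 . . 2 . 3 .
Index 7: author = 2

Answer: cursor 2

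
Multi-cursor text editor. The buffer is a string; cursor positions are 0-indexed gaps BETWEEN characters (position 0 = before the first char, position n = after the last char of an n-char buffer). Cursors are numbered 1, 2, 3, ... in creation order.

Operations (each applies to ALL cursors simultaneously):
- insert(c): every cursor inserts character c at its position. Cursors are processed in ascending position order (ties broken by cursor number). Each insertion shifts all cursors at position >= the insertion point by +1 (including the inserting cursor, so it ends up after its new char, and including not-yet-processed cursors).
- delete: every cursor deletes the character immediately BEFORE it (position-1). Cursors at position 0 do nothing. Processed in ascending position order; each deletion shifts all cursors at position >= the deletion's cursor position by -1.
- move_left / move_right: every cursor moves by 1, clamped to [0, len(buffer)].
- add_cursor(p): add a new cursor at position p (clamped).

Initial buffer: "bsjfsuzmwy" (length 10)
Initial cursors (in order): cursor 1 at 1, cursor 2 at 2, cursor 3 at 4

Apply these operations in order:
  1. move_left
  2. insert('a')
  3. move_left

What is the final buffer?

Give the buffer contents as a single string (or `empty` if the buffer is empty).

After op 1 (move_left): buffer="bsjfsuzmwy" (len 10), cursors c1@0 c2@1 c3@3, authorship ..........
After op 2 (insert('a')): buffer="abasjafsuzmwy" (len 13), cursors c1@1 c2@3 c3@6, authorship 1.2..3.......
After op 3 (move_left): buffer="abasjafsuzmwy" (len 13), cursors c1@0 c2@2 c3@5, authorship 1.2..3.......

Answer: abasjafsuzmwy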